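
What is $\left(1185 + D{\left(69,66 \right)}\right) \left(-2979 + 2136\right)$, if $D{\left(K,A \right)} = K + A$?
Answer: $-1112760$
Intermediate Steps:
$D{\left(K,A \right)} = A + K$
$\left(1185 + D{\left(69,66 \right)}\right) \left(-2979 + 2136\right) = \left(1185 + \left(66 + 69\right)\right) \left(-2979 + 2136\right) = \left(1185 + 135\right) \left(-843\right) = 1320 \left(-843\right) = -1112760$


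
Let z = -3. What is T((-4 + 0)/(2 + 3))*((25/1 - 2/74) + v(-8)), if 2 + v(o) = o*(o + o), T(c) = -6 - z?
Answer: -16758/37 ≈ -452.92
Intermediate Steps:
T(c) = -3 (T(c) = -6 - 1*(-3) = -6 + 3 = -3)
v(o) = -2 + 2*o² (v(o) = -2 + o*(o + o) = -2 + o*(2*o) = -2 + 2*o²)
T((-4 + 0)/(2 + 3))*((25/1 - 2/74) + v(-8)) = -3*((25/1 - 2/74) + (-2 + 2*(-8)²)) = -3*((25*1 - 2*1/74) + (-2 + 2*64)) = -3*((25 - 1/37) + (-2 + 128)) = -3*(924/37 + 126) = -3*5586/37 = -16758/37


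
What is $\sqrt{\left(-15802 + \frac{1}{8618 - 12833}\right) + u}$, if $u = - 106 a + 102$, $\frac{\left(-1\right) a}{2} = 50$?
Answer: $\frac{i \sqrt{90607751715}}{4215} \approx 71.414 i$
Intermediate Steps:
$a = -100$ ($a = \left(-2\right) 50 = -100$)
$u = 10702$ ($u = \left(-106\right) \left(-100\right) + 102 = 10600 + 102 = 10702$)
$\sqrt{\left(-15802 + \frac{1}{8618 - 12833}\right) + u} = \sqrt{\left(-15802 + \frac{1}{8618 - 12833}\right) + 10702} = \sqrt{\left(-15802 + \frac{1}{-4215}\right) + 10702} = \sqrt{\left(-15802 - \frac{1}{4215}\right) + 10702} = \sqrt{- \frac{66605431}{4215} + 10702} = \sqrt{- \frac{21496501}{4215}} = \frac{i \sqrt{90607751715}}{4215}$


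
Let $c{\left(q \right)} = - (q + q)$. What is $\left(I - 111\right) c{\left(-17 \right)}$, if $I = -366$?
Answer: $-16218$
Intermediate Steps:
$c{\left(q \right)} = - 2 q$
$\left(I - 111\right) c{\left(-17 \right)} = \left(-366 - 111\right) \left(\left(-2\right) \left(-17\right)\right) = \left(-477\right) 34 = -16218$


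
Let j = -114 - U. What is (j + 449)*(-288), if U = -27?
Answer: -104256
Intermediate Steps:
j = -87 (j = -114 - 1*(-27) = -114 + 27 = -87)
(j + 449)*(-288) = (-87 + 449)*(-288) = 362*(-288) = -104256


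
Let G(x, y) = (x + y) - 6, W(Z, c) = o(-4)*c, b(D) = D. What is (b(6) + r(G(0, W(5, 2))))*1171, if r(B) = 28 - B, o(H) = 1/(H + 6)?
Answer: 45669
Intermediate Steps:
o(H) = 1/(6 + H)
W(Z, c) = c/2 (W(Z, c) = c/(6 - 4) = c/2)
G(x, y) = -6 + x + y
(b(6) + r(G(0, W(5, 2))))*1171 = (6 + (28 - (-6 + 0 + (1/2)*2)))*1171 = (6 + (28 - (-6 + 0 + 1)))*1171 = (6 + (28 - 1*(-5)))*1171 = (6 + (28 + 5))*1171 = (6 + 33)*1171 = 39*1171 = 45669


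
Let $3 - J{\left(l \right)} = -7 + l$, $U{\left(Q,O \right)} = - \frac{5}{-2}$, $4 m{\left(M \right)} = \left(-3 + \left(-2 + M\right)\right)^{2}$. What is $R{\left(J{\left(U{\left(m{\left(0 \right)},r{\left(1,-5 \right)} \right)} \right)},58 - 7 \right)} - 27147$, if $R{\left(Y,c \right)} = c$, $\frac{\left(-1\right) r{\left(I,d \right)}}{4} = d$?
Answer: $-27096$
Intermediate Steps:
$r{\left(I,d \right)} = - 4 d$
$m{\left(M \right)} = \frac{\left(-5 + M\right)^{2}}{4}$ ($m{\left(M \right)} = \frac{\left(-3 + \left(-2 + M\right)\right)^{2}}{4} = \frac{\left(-5 + M\right)^{2}}{4}$)
$U{\left(Q,O \right)} = \frac{5}{2}$ ($U{\left(Q,O \right)} = \left(-5\right) \left(- \frac{1}{2}\right) = \frac{5}{2}$)
$J{\left(l \right)} = 10 - l$ ($J{\left(l \right)} = 3 - \left(-7 + l\right) = 10 - l$)
$R{\left(J{\left(U{\left(m{\left(0 \right)},r{\left(1,-5 \right)} \right)} \right)},58 - 7 \right)} - 27147 = \left(58 - 7\right) - 27147 = 51 - 27147 = -27096$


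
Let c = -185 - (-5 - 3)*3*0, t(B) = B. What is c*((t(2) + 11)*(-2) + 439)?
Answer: -76405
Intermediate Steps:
c = -185 (c = -185 - (-8*3)*0 = -185 - (-24)*0 = -185 - 1*0 = -185 + 0 = -185)
c*((t(2) + 11)*(-2) + 439) = -185*((2 + 11)*(-2) + 439) = -185*(13*(-2) + 439) = -185*(-26 + 439) = -185*413 = -76405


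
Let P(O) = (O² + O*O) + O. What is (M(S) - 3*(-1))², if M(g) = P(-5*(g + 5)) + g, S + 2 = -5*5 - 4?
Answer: 1149345604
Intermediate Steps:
P(O) = O + 2*O² (P(O) = (O² + O²) + O = 2*O² + O = O + 2*O²)
S = -31 (S = -2 + (-5*5 - 4) = -2 + (-25 - 4) = -2 - 29 = -31)
M(g) = g + (-49 - 10*g)*(-25 - 5*g) (M(g) = (-5*(g + 5))*(1 + 2*(-5*(g + 5))) + g = (-5*(5 + g))*(1 + 2*(-5*(5 + g))) + g = (-25 - 5*g)*(1 + 2*(-25 - 5*g)) + g = (-25 - 5*g)*(1 + (-50 - 10*g)) + g = (-25 - 5*g)*(-49 - 10*g) + g = (-49 - 10*g)*(-25 - 5*g) + g = g + (-49 - 10*g)*(-25 - 5*g))
(M(S) - 3*(-1))² = ((1225 + 50*(-31)² + 496*(-31)) - 3*(-1))² = ((1225 + 50*961 - 15376) + 3)² = ((1225 + 48050 - 15376) + 3)² = (33899 + 3)² = 33902² = 1149345604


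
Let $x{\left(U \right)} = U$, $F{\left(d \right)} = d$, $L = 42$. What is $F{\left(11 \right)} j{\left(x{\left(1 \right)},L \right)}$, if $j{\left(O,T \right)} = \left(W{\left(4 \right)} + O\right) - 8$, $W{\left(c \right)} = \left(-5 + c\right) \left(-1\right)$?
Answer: $-66$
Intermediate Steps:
$W{\left(c \right)} = 5 - c$
$j{\left(O,T \right)} = -7 + O$ ($j{\left(O,T \right)} = \left(\left(5 - 4\right) + O\right) - 8 = \left(1 + O\right) - 8 = -7 + O$)
$F{\left(11 \right)} j{\left(x{\left(1 \right)},L \right)} = 11 \left(-7 + 1\right) = 11 \left(-6\right) = -66$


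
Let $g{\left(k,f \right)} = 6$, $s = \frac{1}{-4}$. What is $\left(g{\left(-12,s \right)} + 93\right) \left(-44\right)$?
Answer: $-4356$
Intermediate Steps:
$s = - \frac{1}{4} \approx -0.25$
$\left(g{\left(-12,s \right)} + 93\right) \left(-44\right) = \left(6 + 93\right) \left(-44\right) = 99 \left(-44\right) = -4356$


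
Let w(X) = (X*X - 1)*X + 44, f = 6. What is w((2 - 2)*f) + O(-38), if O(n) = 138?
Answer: 182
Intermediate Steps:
w(X) = 44 + X*(-1 + X**2) (w(X) = (X**2 - 1)*X + 44 = (-1 + X**2)*X + 44 = X*(-1 + X**2) + 44 = 44 + X*(-1 + X**2))
w((2 - 2)*f) + O(-38) = (44 + ((2 - 2)*6)**3 - (2 - 2)*6) + 138 = (44 + (0*6)**3 - 0*6) + 138 = (44 + 0**3 - 1*0) + 138 = (44 + 0 + 0) + 138 = 44 + 138 = 182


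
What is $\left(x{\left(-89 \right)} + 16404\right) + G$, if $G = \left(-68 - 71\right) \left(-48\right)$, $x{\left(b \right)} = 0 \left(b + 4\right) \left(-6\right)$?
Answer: $23076$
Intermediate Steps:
$x{\left(b \right)} = 0$ ($x{\left(b \right)} = 0 \left(4 + b\right) \left(-6\right) = 0 \left(-6\right) = 0$)
$G = 6672$ ($G = \left(-139\right) \left(-48\right) = 6672$)
$\left(x{\left(-89 \right)} + 16404\right) + G = \left(0 + 16404\right) + 6672 = 16404 + 6672 = 23076$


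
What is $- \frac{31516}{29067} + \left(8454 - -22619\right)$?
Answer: $\frac{903167375}{29067} \approx 31072.0$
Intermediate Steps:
$- \frac{31516}{29067} + \left(8454 - -22619\right) = \left(-31516\right) \frac{1}{29067} + \left(8454 + 22619\right) = - \frac{31516}{29067} + 31073 = \frac{903167375}{29067}$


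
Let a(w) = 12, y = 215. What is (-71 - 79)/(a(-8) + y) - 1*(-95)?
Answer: 21415/227 ≈ 94.339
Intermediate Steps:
(-71 - 79)/(a(-8) + y) - 1*(-95) = (-71 - 79)/(12 + 215) - 1*(-95) = -150/227 + 95 = 21415/227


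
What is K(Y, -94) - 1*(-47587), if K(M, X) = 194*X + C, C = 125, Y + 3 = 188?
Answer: 29476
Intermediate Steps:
Y = 185 (Y = -3 + 188 = 185)
K(M, X) = 125 + 194*X (K(M, X) = 194*X + 125 = 125 + 194*X)
K(Y, -94) - 1*(-47587) = (125 + 194*(-94)) - 1*(-47587) = (125 - 18236) + 47587 = -18111 + 47587 = 29476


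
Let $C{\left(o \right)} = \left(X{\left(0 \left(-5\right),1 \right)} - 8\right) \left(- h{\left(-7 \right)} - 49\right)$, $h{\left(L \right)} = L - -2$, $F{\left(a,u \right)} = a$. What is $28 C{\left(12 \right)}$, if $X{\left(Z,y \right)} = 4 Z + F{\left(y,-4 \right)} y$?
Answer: $8624$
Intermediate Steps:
$h{\left(L \right)} = 2 + L$ ($h{\left(L \right)} = L + 2 = 2 + L$)
$X{\left(Z,y \right)} = y^{2} + 4 Z$ ($X{\left(Z,y \right)} = 4 Z + y y = 4 Z + y^{2} = y^{2} + 4 Z$)
$C{\left(o \right)} = 308$ ($C{\left(o \right)} = \left(\left(1^{2} + 4 \cdot 0 \left(-5\right)\right) - 8\right) \left(- (2 - 7) - 49\right) = \left(\left(1 + 4 \cdot 0\right) - 8\right) \left(\left(-1\right) \left(-5\right) - 49\right) = \left(\left(1 + 0\right) - 8\right) \left(5 - 49\right) = \left(1 - 8\right) \left(-44\right) = \left(-7\right) \left(-44\right) = 308$)
$28 C{\left(12 \right)} = 28 \cdot 308 = 8624$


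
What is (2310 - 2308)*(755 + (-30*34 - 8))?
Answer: -546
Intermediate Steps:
(2310 - 2308)*(755 + (-30*34 - 8)) = 2*(755 + (-1020 - 8)) = 2*(755 - 1028) = 2*(-273) = -546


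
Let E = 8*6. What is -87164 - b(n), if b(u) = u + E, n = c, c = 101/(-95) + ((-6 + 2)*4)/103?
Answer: -853357497/9785 ≈ -87211.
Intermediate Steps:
c = -11923/9785 (c = 101*(-1/95) - 4*4*(1/103) = -101/95 - 16*1/103 = -101/95 - 16/103 = -11923/9785 ≈ -1.2185)
n = -11923/9785 ≈ -1.2185
E = 48
b(u) = 48 + u (b(u) = u + 48 = 48 + u)
-87164 - b(n) = -87164 - (48 - 11923/9785) = -87164 - 1*457757/9785 = -87164 - 457757/9785 = -853357497/9785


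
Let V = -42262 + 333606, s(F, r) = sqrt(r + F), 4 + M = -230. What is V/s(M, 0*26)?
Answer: -145672*I*sqrt(26)/39 ≈ -19046.0*I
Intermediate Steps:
M = -234 (M = -4 - 230 = -234)
s(F, r) = sqrt(F + r)
V = 291344
V/s(M, 0*26) = 291344/(sqrt(-234 + 0*26)) = 291344/(sqrt(-234 + 0)) = 291344/(sqrt(-234)) = 291344/((3*I*sqrt(26))) = 291344*(-I*sqrt(26)/78) = -145672*I*sqrt(26)/39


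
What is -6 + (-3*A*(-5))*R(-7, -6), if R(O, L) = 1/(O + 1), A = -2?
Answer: -1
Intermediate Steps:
R(O, L) = 1/(1 + O)
-6 + (-3*A*(-5))*R(-7, -6) = -6 + (-3*(-2)*(-5))/(1 - 7) = -6 + (6*(-5))/(-6) = -6 - 30*(-⅙) = -6 + 5 = -1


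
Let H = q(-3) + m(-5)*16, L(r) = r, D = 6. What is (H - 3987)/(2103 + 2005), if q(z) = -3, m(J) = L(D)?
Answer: -1947/2054 ≈ -0.94791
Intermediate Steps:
m(J) = 6
H = 93 (H = -3 + 6*16 = -3 + 96 = 93)
(H - 3987)/(2103 + 2005) = (93 - 3987)/(2103 + 2005) = -3894/4108 = -3894*1/4108 = -1947/2054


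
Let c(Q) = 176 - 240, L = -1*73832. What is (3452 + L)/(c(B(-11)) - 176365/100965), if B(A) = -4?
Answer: 284236668/265525 ≈ 1070.5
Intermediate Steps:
L = -73832
c(Q) = -64
(3452 + L)/(c(B(-11)) - 176365/100965) = (3452 - 73832)/(-64 - 176365/100965) = -70380/(-64 - 176365*1/100965) = -70380/(-64 - 35273/20193) = -70380/(-1327625/20193) = -70380*(-20193/1327625) = 284236668/265525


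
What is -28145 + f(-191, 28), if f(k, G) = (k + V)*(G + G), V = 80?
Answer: -34361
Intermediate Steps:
f(k, G) = 2*G*(80 + k) (f(k, G) = (k + 80)*(G + G) = (80 + k)*(2*G) = 2*G*(80 + k))
-28145 + f(-191, 28) = -28145 + 2*28*(80 - 191) = -28145 + 2*28*(-111) = -28145 - 6216 = -34361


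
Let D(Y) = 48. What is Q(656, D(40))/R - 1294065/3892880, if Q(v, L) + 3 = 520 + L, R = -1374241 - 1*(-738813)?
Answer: -41224230601/123682247632 ≈ -0.33331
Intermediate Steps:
R = -635428 (R = -1374241 + 738813 = -635428)
Q(v, L) = 517 + L (Q(v, L) = -3 + (520 + L) = 517 + L)
Q(656, D(40))/R - 1294065/3892880 = (517 + 48)/(-635428) - 1294065/3892880 = 565*(-1/635428) - 1294065*1/3892880 = -565/635428 - 258813/778576 = -41224230601/123682247632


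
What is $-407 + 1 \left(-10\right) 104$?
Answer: $-1447$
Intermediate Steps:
$-407 + 1 \left(-10\right) 104 = -407 - 1040 = -1447$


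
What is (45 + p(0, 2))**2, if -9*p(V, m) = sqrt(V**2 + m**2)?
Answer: 162409/81 ≈ 2005.0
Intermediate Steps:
p(V, m) = -sqrt(V**2 + m**2)/9
(45 + p(0, 2))**2 = (45 - sqrt(0**2 + 2**2)/9)**2 = (45 - sqrt(0 + 4)/9)**2 = (45 - sqrt(4)/9)**2 = (45 - 1/9*2)**2 = (45 - 2/9)**2 = (403/9)**2 = 162409/81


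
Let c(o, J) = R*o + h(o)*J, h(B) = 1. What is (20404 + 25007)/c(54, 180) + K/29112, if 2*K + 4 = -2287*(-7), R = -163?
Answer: -139223053/27889296 ≈ -4.9920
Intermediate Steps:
c(o, J) = J - 163*o (c(o, J) = -163*o + 1*J = -163*o + J = J - 163*o)
K = 16005/2 (K = -2 + (-2287*(-7))/2 = -2 + (½)*16009 = -2 + 16009/2 = 16005/2 ≈ 8002.5)
(20404 + 25007)/c(54, 180) + K/29112 = (20404 + 25007)/(180 - 163*54) + (16005/2)/29112 = 45411/(180 - 8802) + (16005/2)*(1/29112) = 45411/(-8622) + 5335/19408 = 45411*(-1/8622) + 5335/19408 = -15137/2874 + 5335/19408 = -139223053/27889296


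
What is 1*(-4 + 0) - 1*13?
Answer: -17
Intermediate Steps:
1*(-4 + 0) - 1*13 = 1*(-4) - 13 = -4 - 13 = -17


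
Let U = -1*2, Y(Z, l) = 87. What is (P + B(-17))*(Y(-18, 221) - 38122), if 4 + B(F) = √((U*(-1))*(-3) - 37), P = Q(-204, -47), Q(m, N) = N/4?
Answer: 2396205/4 - 38035*I*√43 ≈ 5.9905e+5 - 2.4941e+5*I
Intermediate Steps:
Q(m, N) = N/4 (Q(m, N) = N*(¼) = N/4)
U = -2
P = -47/4 (P = (¼)*(-47) = -47/4 ≈ -11.750)
B(F) = -4 + I*√43 (B(F) = -4 + √(-2*(-1)*(-3) - 37) = -4 + √(2*(-3) - 37) = -4 + √(-6 - 37) = -4 + √(-43) = -4 + I*√43)
(P + B(-17))*(Y(-18, 221) - 38122) = (-47/4 + (-4 + I*√43))*(87 - 38122) = (-63/4 + I*√43)*(-38035) = 2396205/4 - 38035*I*√43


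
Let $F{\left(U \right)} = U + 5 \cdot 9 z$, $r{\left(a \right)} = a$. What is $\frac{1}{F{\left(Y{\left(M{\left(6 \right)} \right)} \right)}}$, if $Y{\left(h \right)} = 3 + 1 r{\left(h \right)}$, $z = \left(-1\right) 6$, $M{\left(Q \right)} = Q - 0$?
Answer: $- \frac{1}{261} \approx -0.0038314$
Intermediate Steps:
$M{\left(Q \right)} = Q$ ($M{\left(Q \right)} = Q + 0 = Q$)
$z = -6$
$Y{\left(h \right)} = 3 + h$ ($Y{\left(h \right)} = 3 + 1 h = 3 + h$)
$F{\left(U \right)} = -270 + U$ ($F{\left(U \right)} = U + 5 \cdot 9 \left(-6\right) = U + 45 \left(-6\right) = U - 270 = -270 + U$)
$\frac{1}{F{\left(Y{\left(M{\left(6 \right)} \right)} \right)}} = \frac{1}{-270 + \left(3 + 6\right)} = \frac{1}{-270 + 9} = \frac{1}{-261} = - \frac{1}{261}$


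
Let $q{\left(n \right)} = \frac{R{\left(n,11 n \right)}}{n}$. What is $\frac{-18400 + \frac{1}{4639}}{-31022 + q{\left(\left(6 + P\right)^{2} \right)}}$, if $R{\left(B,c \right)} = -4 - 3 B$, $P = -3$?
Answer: $\frac{768218391}{1295343331} \approx 0.59306$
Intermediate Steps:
$q{\left(n \right)} = \frac{-4 - 3 n}{n}$
$\frac{-18400 + \frac{1}{4639}}{-31022 + q{\left(\left(6 + P\right)^{2} \right)}} = \frac{-18400 + \frac{1}{4639}}{-31022 - \left(3 + \frac{4}{\left(6 - 3\right)^{2}}\right)} = \frac{-18400 + \frac{1}{4639}}{-31022 - \left(3 + \frac{4}{3^{2}}\right)} = - \frac{85357599}{4639 \left(-31022 - \left(3 + \frac{4}{9}\right)\right)} = - \frac{85357599}{4639 \left(-31022 - \frac{31}{9}\right)} = - \frac{85357599}{4639 \left(- \frac{279229}{9}\right)} = \left(- \frac{85357599}{4639}\right) \left(- \frac{9}{279229}\right) = \frac{768218391}{1295343331}$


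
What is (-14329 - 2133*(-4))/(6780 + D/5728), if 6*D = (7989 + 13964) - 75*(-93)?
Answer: -3112989/3641312 ≈ -0.85491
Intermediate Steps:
D = 14464/3 (D = ((7989 + 13964) - 75*(-93))/6 = (21953 + 6975)/6 = (1/6)*28928 = 14464/3 ≈ 4821.3)
(-14329 - 2133*(-4))/(6780 + D/5728) = (-14329 - 2133*(-4))/(6780 + (14464/3)/5728) = (-14329 + 8532)/(6780 + (14464/3)*(1/5728)) = -5797/(6780 + 452/537) = -5797/3641312/537 = -5797*537/3641312 = -3112989/3641312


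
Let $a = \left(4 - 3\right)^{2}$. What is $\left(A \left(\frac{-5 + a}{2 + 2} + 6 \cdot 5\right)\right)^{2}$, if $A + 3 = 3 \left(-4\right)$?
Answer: $189225$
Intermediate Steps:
$a = 1$ ($a = 1^{2} = 1$)
$A = -15$ ($A = -3 + 3 \left(-4\right) = -3 - 12 = -15$)
$\left(A \left(\frac{-5 + a}{2 + 2} + 6 \cdot 5\right)\right)^{2} = \left(- 15 \left(\frac{-5 + 1}{2 + 2} + 6 \cdot 5\right)\right)^{2} = \left(- 15 \left(- \frac{4}{4} + 30\right)\right)^{2} = \left(- 15 \left(\left(-4\right) \frac{1}{4} + 30\right)\right)^{2} = \left(- 15 \left(-1 + 30\right)\right)^{2} = \left(\left(-15\right) 29\right)^{2} = \left(-435\right)^{2} = 189225$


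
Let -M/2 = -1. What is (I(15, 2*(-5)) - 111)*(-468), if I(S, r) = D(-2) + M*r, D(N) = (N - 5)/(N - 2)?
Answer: 60489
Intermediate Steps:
M = 2 (M = -2*(-1) = 2)
D(N) = (-5 + N)/(-2 + N)
I(S, r) = 7/4 + 2*r (I(S, r) = (-5 - 2)/(-2 - 2) + 2*r = -7/(-4) + 2*r = -¼*(-7) + 2*r = 7/4 + 2*r)
(I(15, 2*(-5)) - 111)*(-468) = ((7/4 + 2*(2*(-5))) - 111)*(-468) = ((7/4 + 2*(-10)) - 111)*(-468) = ((7/4 - 20) - 111)*(-468) = (-73/4 - 111)*(-468) = -517/4*(-468) = 60489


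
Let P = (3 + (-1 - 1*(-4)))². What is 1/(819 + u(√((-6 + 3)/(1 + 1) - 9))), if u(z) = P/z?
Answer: 637/521799 + 4*I*√42/1565397 ≈ 0.0012208 + 1.656e-5*I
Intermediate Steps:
P = 36 (P = (3 + (-1 + 4))² = (3 + 3)² = 6² = 36)
u(z) = 36/z
1/(819 + u(√((-6 + 3)/(1 + 1) - 9))) = 1/(819 + 36/(√((-6 + 3)/(1 + 1) - 9))) = 1/(819 + 36/(√(-3/2 - 9))) = 1/(819 + 36/(√(-21/2))) = 1/(819 + 36/((I*√42/2))) = 1/(819 + 36*(-I*√42/21)) = 1/(819 - 12*I*√42/7)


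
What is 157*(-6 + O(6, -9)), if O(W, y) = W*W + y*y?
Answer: 17427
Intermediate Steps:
O(W, y) = W² + y²
157*(-6 + O(6, -9)) = 157*(-6 + (6² + (-9)²)) = 157*(-6 + (36 + 81)) = 157*(-6 + 117) = 157*111 = 17427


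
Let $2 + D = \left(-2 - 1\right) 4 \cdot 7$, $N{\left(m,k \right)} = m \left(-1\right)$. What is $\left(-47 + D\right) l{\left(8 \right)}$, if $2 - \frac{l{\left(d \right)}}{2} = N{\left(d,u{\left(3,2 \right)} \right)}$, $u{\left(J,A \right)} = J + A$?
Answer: $-2660$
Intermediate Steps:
$u{\left(J,A \right)} = A + J$
$N{\left(m,k \right)} = - m$
$l{\left(d \right)} = 4 + 2 d$ ($l{\left(d \right)} = 4 - 2 \left(- d\right) = 4 + 2 d$)
$D = -86$ ($D = -2 + \left(-2 - 1\right) 4 \cdot 7 = -2 + \left(-3\right) 4 \cdot 7 = -2 - 84 = -86$)
$\left(-47 + D\right) l{\left(8 \right)} = \left(-47 - 86\right) \left(4 + 2 \cdot 8\right) = - 133 \left(4 + 16\right) = \left(-133\right) 20 = -2660$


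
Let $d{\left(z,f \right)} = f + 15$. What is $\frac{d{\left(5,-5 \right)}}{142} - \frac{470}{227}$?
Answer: $- \frac{32235}{16117} \approx -2.0001$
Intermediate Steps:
$d{\left(z,f \right)} = 15 + f$
$\frac{d{\left(5,-5 \right)}}{142} - \frac{470}{227} = \frac{15 - 5}{142} - \frac{470}{227} = 10 \cdot \frac{1}{142} - \frac{470}{227} = \frac{5}{71} - \frac{470}{227} = - \frac{32235}{16117}$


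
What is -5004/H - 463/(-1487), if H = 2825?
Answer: -6132973/4200775 ≈ -1.4600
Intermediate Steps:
-5004/H - 463/(-1487) = -5004/2825 - 463/(-1487) = -5004*1/2825 - 463*(-1/1487) = -5004/2825 + 463/1487 = -6132973/4200775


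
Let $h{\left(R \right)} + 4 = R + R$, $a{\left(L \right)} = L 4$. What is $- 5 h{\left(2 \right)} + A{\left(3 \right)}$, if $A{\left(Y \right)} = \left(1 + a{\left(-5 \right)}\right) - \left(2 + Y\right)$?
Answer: $-24$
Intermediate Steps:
$a{\left(L \right)} = 4 L$
$h{\left(R \right)} = -4 + 2 R$ ($h{\left(R \right)} = -4 + \left(R + R\right) = -4 + 2 R$)
$A{\left(Y \right)} = -21 - Y$ ($A{\left(Y \right)} = \left(1 + 4 \left(-5\right)\right) - \left(2 + Y\right) = \left(1 - 20\right) - \left(2 + Y\right) = -19 - \left(2 + Y\right) = -21 - Y$)
$- 5 h{\left(2 \right)} + A{\left(3 \right)} = - 5 \left(-4 + 2 \cdot 2\right) - 24 = - 5 \left(-4 + 4\right) - 24 = \left(-5\right) 0 - 24 = 0 - 24 = -24$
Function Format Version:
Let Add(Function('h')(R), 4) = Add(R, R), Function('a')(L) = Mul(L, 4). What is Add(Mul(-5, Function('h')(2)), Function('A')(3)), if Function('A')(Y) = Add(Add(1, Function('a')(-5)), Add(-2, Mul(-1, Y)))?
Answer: -24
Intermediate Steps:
Function('a')(L) = Mul(4, L)
Function('h')(R) = Add(-4, Mul(2, R)) (Function('h')(R) = Add(-4, Add(R, R)) = Add(-4, Mul(2, R)))
Function('A')(Y) = Add(-21, Mul(-1, Y)) (Function('A')(Y) = Add(Add(1, Mul(4, -5)), Add(-2, Mul(-1, Y))) = Add(Add(1, -20), Add(-2, Mul(-1, Y))) = Add(-19, Add(-2, Mul(-1, Y))) = Add(-21, Mul(-1, Y)))
Add(Mul(-5, Function('h')(2)), Function('A')(3)) = Add(Mul(-5, Add(-4, Mul(2, 2))), Add(-21, Mul(-1, 3))) = Add(Mul(-5, Add(-4, 4)), Add(-21, -3)) = Add(Mul(-5, 0), -24) = Add(0, -24) = -24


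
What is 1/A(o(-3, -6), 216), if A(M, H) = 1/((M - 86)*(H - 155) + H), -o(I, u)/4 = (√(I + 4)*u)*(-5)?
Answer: -12350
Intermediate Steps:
o(I, u) = 20*u*√(4 + I) (o(I, u) = -4*√(I + 4)*u*(-5) = -4*√(4 + I)*u*(-5) = -4*u*√(4 + I)*(-5) = -(-20)*u*√(4 + I) = 20*u*√(4 + I))
A(M, H) = 1/(H + (-155 + H)*(-86 + M)) (A(M, H) = 1/((-86 + M)*(-155 + H) + H) = 1/((-155 + H)*(-86 + M) + H) = 1/(H + (-155 + H)*(-86 + M)))
1/A(o(-3, -6), 216) = 1/(1/(13330 - 3100*(-6)*√(4 - 3) - 85*216 + 216*(20*(-6)*√(4 - 3)))) = 1/(1/(13330 - 3100*(-6)*√1 - 18360 + 216*(20*(-6)*√1))) = 1/(1/(13330 - 3100*(-6) - 18360 + 216*(20*(-6)*1))) = 1/(1/(13330 - 155*(-120) - 18360 + 216*(-120))) = 1/(1/(13330 + 18600 - 18360 - 25920)) = 1/(1/(-12350)) = 1/(-1/12350) = -12350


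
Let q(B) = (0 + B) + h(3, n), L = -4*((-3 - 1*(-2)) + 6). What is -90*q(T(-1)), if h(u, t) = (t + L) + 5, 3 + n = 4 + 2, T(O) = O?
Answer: 1170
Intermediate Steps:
L = -20 (L = -4*((-3 + 2) + 6) = -4*(-1 + 6) = -4*5 = -20)
n = 3 (n = -3 + (4 + 2) = -3 + 6 = 3)
h(u, t) = -15 + t (h(u, t) = (t - 20) + 5 = (-20 + t) + 5 = -15 + t)
q(B) = -12 + B (q(B) = (0 + B) + (-15 + 3) = B - 12 = -12 + B)
-90*q(T(-1)) = -90*(-12 - 1) = -90*(-13) = 1170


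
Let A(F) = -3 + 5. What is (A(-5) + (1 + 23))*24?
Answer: 624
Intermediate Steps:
A(F) = 2
(A(-5) + (1 + 23))*24 = (2 + (1 + 23))*24 = (2 + 24)*24 = 26*24 = 624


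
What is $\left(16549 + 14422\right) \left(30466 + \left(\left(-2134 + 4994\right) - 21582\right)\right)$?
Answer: $363723424$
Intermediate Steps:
$\left(16549 + 14422\right) \left(30466 + \left(\left(-2134 + 4994\right) - 21582\right)\right) = 30971 \left(30466 + \left(2860 - 21582\right)\right) = 30971 \left(30466 - 18722\right) = 30971 \cdot 11744 = 363723424$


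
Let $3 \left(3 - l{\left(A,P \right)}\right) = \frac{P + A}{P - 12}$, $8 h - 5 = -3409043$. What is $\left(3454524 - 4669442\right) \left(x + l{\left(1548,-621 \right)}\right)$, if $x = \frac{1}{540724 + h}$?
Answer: $- \frac{409872409902088}{96717547} \approx -4.2378 \cdot 10^{6}$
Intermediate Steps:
$h = - \frac{1704519}{4}$ ($h = \frac{5}{8} + \frac{1}{8} \left(-3409043\right) = \frac{5}{8} - \frac{3409043}{8} = - \frac{1704519}{4} \approx -4.2613 \cdot 10^{5}$)
$l{\left(A,P \right)} = 3 - \frac{A + P}{3 \left(-12 + P\right)}$ ($l{\left(A,P \right)} = 3 - \frac{\left(P + A\right) \frac{1}{P - 12}}{3} = 3 - \frac{\left(A + P\right) \frac{1}{-12 + P}}{3} = 3 - \frac{\frac{1}{-12 + P} \left(A + P\right)}{3} = 3 - \frac{A + P}{3 \left(-12 + P\right)}$)
$x = \frac{4}{458377}$ ($x = \frac{1}{540724 - \frac{1704519}{4}} = \frac{1}{\frac{458377}{4}} = \frac{4}{458377} \approx 8.7264 \cdot 10^{-6}$)
$\left(3454524 - 4669442\right) \left(x + l{\left(1548,-621 \right)}\right) = \left(3454524 - 4669442\right) \left(\frac{4}{458377} + \frac{-108 - 1548 + 8 \left(-621\right)}{3 \left(-12 - 621\right)}\right) = - 1214918 \left(\frac{4}{458377} + \frac{-108 - 1548 - 4968}{3 \left(-633\right)}\right) = - 1214918 \left(\frac{4}{458377} + \frac{1}{3} \left(- \frac{1}{633}\right) \left(-6624\right)\right) = - 1214918 \left(\frac{4}{458377} + \frac{736}{211}\right) = \left(-1214918\right) \frac{337366316}{96717547} = - \frac{409872409902088}{96717547}$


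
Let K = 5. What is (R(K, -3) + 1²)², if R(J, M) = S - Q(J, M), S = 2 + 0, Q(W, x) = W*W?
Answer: 484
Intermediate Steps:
Q(W, x) = W²
S = 2
R(J, M) = 2 - J²
(R(K, -3) + 1²)² = ((2 - 1*5²) + 1²)² = ((2 - 1*25) + 1)² = ((2 - 25) + 1)² = (-23 + 1)² = (-22)² = 484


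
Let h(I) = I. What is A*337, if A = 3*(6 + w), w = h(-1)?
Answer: 5055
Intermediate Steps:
w = -1
A = 15 (A = 3*(6 - 1) = 3*5 = 15)
A*337 = 15*337 = 5055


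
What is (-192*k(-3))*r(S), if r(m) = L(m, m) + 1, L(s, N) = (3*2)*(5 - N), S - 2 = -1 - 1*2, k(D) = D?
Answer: 21312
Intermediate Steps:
S = -1 (S = 2 + (-1 - 1*2) = 2 + (-1 - 2) = 2 - 3 = -1)
L(s, N) = 30 - 6*N (L(s, N) = 6*(5 - N) = 30 - 6*N)
r(m) = 31 - 6*m (r(m) = (30 - 6*m) + 1 = 31 - 6*m)
(-192*k(-3))*r(S) = (-192*(-3))*(31 - 6*(-1)) = 576*(31 + 6) = 576*37 = 21312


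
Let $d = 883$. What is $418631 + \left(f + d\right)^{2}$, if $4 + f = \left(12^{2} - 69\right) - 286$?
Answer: $864855$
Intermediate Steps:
$f = -215$ ($f = -4 - \left(355 - 144\right) = -4 + \left(\left(144 - 69\right) - 286\right) = -4 + \left(75 - 286\right) = -4 - 211 = -215$)
$418631 + \left(f + d\right)^{2} = 418631 + \left(-215 + 883\right)^{2} = 418631 + 668^{2} = 418631 + 446224 = 864855$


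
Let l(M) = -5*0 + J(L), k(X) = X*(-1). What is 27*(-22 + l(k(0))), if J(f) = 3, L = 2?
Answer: -513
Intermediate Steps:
k(X) = -X
l(M) = 3 (l(M) = -5*0 + 3 = 0 + 3 = 3)
27*(-22 + l(k(0))) = 27*(-22 + 3) = 27*(-19) = -513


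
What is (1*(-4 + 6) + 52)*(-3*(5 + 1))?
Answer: -972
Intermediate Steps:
(1*(-4 + 6) + 52)*(-3*(5 + 1)) = (1*2 + 52)*(-3*6) = (2 + 52)*(-18) = 54*(-18) = -972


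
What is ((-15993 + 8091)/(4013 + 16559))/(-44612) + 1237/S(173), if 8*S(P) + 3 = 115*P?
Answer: 1135286373491/2282005426136 ≈ 0.49750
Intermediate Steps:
S(P) = -3/8 + 115*P/8 (S(P) = -3/8 + (115*P)/8 = -3/8 + 115*P/8)
((-15993 + 8091)/(4013 + 16559))/(-44612) + 1237/S(173) = ((-15993 + 8091)/(4013 + 16559))/(-44612) + 1237/(-3/8 + (115/8)*173) = -7902/20572*(-1/44612) + 1237/(-3/8 + 19895/8) = -7902*1/20572*(-1/44612) + 1237/(4973/2) = -3951/10286*(-1/44612) + 1237*(2/4973) = 3951/458879032 + 2474/4973 = 1135286373491/2282005426136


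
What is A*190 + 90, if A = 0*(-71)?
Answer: 90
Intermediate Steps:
A = 0
A*190 + 90 = 0*190 + 90 = 0 + 90 = 90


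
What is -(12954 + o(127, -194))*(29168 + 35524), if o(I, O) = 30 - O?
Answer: -852511176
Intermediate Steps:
-(12954 + o(127, -194))*(29168 + 35524) = -(12954 + (30 - 1*(-194)))*(29168 + 35524) = -(12954 + (30 + 194))*64692 = -(12954 + 224)*64692 = -13178*64692 = -1*852511176 = -852511176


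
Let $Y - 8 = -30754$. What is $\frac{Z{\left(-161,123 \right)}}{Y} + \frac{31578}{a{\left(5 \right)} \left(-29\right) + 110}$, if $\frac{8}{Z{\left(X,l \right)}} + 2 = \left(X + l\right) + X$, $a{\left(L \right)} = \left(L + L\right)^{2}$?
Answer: $- \frac{5420842013}{478945815} \approx -11.318$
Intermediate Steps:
$Y = -30746$ ($Y = 8 - 30754 = -30746$)
$a{\left(L \right)} = 4 L^{2}$ ($a{\left(L \right)} = \left(2 L\right)^{2} = 4 L^{2}$)
$Z{\left(X,l \right)} = \frac{8}{-2 + l + 2 X}$ ($Z{\left(X,l \right)} = \frac{8}{-2 + \left(\left(X + l\right) + X\right)} = \frac{8}{-2 + \left(l + 2 X\right)} = \frac{8}{-2 + l + 2 X}$)
$\frac{Z{\left(-161,123 \right)}}{Y} + \frac{31578}{a{\left(5 \right)} \left(-29\right) + 110} = \frac{8 \frac{1}{-2 + 123 + 2 \left(-161\right)}}{-30746} + \frac{31578}{4 \cdot 5^{2} \left(-29\right) + 110} = \frac{8}{-2 + 123 - 322} \left(- \frac{1}{30746}\right) + \frac{31578}{4 \cdot 25 \left(-29\right) + 110} = \frac{8}{-201} \left(- \frac{1}{30746}\right) + \frac{31578}{100 \left(-29\right) + 110} = 8 \left(- \frac{1}{201}\right) \left(- \frac{1}{30746}\right) + \frac{31578}{-2900 + 110} = \left(- \frac{8}{201}\right) \left(- \frac{1}{30746}\right) + \frac{31578}{-2790} = \frac{4}{3089973} + 31578 \left(- \frac{1}{2790}\right) = \frac{4}{3089973} - \frac{5263}{465} = - \frac{5420842013}{478945815}$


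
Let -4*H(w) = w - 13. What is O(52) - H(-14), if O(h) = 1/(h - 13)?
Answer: -1049/156 ≈ -6.7244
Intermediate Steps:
H(w) = 13/4 - w/4 (H(w) = -(w - 13)/4 = -(-13 + w)/4 = 13/4 - w/4)
O(h) = 1/(-13 + h)
O(52) - H(-14) = 1/(-13 + 52) - (13/4 - ¼*(-14)) = 1/39 - (13/4 + 7/2) = 1/39 - 1*27/4 = 1/39 - 27/4 = -1049/156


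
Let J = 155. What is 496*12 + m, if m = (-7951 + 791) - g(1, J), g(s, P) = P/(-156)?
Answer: -188293/156 ≈ -1207.0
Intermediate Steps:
g(s, P) = -P/156 (g(s, P) = P*(-1/156) = -P/156)
m = -1116805/156 (m = (-7951 + 791) - (-1)*155/156 = -7160 - 1*(-155/156) = -7160 + 155/156 = -1116805/156 ≈ -7159.0)
496*12 + m = 496*12 - 1116805/156 = 5952 - 1116805/156 = -188293/156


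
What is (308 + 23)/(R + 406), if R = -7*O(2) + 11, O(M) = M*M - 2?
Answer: 331/403 ≈ 0.82134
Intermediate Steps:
O(M) = -2 + M**2 (O(M) = M**2 - 2 = -2 + M**2)
R = -3 (R = -7*(-2 + 2**2) + 11 = -7*(-2 + 4) + 11 = -7*2 + 11 = -14 + 11 = -3)
(308 + 23)/(R + 406) = (308 + 23)/(-3 + 406) = 331/403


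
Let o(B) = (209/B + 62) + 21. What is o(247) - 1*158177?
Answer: -2055211/13 ≈ -1.5809e+5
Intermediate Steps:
o(B) = 83 + 209/B (o(B) = (62 + 209/B) + 21 = 83 + 209/B)
o(247) - 1*158177 = (83 + 209/247) - 1*158177 = (83 + 209*(1/247)) - 158177 = (83 + 11/13) - 158177 = 1090/13 - 158177 = -2055211/13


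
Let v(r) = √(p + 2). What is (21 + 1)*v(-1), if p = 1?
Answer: 22*√3 ≈ 38.105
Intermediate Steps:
v(r) = √3 (v(r) = √(1 + 2) = √3)
(21 + 1)*v(-1) = (21 + 1)*√3 = 22*√3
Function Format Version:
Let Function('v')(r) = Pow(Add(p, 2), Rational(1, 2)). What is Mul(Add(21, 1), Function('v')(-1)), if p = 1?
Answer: Mul(22, Pow(3, Rational(1, 2))) ≈ 38.105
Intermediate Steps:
Function('v')(r) = Pow(3, Rational(1, 2)) (Function('v')(r) = Pow(Add(1, 2), Rational(1, 2)) = Pow(3, Rational(1, 2)))
Mul(Add(21, 1), Function('v')(-1)) = Mul(Add(21, 1), Pow(3, Rational(1, 2))) = Mul(22, Pow(3, Rational(1, 2)))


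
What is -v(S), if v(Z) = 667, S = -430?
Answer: -667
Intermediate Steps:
-v(S) = -1*667 = -667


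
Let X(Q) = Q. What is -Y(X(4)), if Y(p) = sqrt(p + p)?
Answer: -2*sqrt(2) ≈ -2.8284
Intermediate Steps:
Y(p) = sqrt(2)*sqrt(p) (Y(p) = sqrt(2*p) = sqrt(2)*sqrt(p))
-Y(X(4)) = -sqrt(2)*sqrt(4) = -sqrt(2)*2 = -2*sqrt(2)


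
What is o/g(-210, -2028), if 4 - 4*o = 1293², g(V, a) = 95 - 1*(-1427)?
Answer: -1671845/6088 ≈ -274.61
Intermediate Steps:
g(V, a) = 1522 (g(V, a) = 95 + 1427 = 1522)
o = -1671845/4 (o = 1 - ¼*1293² = 1 - ¼*1671849 = 1 - 1671849/4 = -1671845/4 ≈ -4.1796e+5)
o/g(-210, -2028) = -1671845/4/1522 = -1671845/4*1/1522 = -1671845/6088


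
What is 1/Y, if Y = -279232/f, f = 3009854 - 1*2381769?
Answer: -628085/279232 ≈ -2.2493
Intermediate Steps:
f = 628085 (f = 3009854 - 2381769 = 628085)
Y = -279232/628085 ≈ -0.44458
1/Y = 1/(-279232/628085) = -628085/279232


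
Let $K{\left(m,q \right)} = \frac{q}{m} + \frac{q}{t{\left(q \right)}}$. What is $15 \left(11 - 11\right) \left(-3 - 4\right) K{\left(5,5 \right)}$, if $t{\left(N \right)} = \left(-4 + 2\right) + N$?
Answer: $0$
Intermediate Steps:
$t{\left(N \right)} = -2 + N$
$K{\left(m,q \right)} = \frac{q}{m} + \frac{q}{-2 + q}$
$15 \left(11 - 11\right) \left(-3 - 4\right) K{\left(5,5 \right)} = 15 \left(11 - 11\right) \left(-3 - 4\right) \frac{5 \left(-2 + 5 + 5\right)}{5 \left(-2 + 5\right)} = 15 \left(11 - 11\right) \left(- 7 \cdot 5 \cdot \frac{1}{5} \cdot \frac{1}{3} \cdot 8\right) = 15 \cdot 0 \left(- 7 \cdot 5 \cdot \frac{1}{5} \cdot \frac{1}{3} \cdot 8\right) = 0 \left(\left(-7\right) \frac{8}{3}\right) = 0 \left(- \frac{56}{3}\right) = 0$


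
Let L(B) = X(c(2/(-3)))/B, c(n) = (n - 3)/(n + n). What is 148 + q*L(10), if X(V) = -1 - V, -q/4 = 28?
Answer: 190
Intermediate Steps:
q = -112 (q = -4*28 = -112)
c(n) = (-3 + n)/(2*n) (c(n) = (-3 + n)/((2*n)) = (-3 + n)*(1/(2*n)) = (-3 + n)/(2*n))
L(B) = -15/(4*B) (L(B) = (-1 - (-3 + 2/(-3))/(2*(2/(-3))))/B = (-1 - (-3 + 2*(-1/3))/(2*(2*(-1/3))))/B = (-1 - (-3 - 2/3)/(2*(-2/3)))/B = (-1 - (-3)*(-11)/(2*2*3))/B = (-1 - 1*11/4)/B = (-1 - 11/4)/B = -15/(4*B))
148 + q*L(10) = 148 - (-420)/10 = 148 - 112*(-3/8) = 148 + 42 = 190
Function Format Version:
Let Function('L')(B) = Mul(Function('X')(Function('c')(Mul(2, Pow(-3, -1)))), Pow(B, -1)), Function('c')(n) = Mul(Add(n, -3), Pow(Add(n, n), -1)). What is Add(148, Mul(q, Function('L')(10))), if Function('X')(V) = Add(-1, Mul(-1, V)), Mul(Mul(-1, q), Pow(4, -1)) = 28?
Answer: 190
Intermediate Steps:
q = -112 (q = Mul(-4, 28) = -112)
Function('c')(n) = Mul(Rational(1, 2), Pow(n, -1), Add(-3, n)) (Function('c')(n) = Mul(Add(-3, n), Pow(Mul(2, n), -1)) = Mul(Add(-3, n), Mul(Rational(1, 2), Pow(n, -1))) = Mul(Rational(1, 2), Pow(n, -1), Add(-3, n)))
Function('L')(B) = Mul(Rational(-15, 4), Pow(B, -1)) (Function('L')(B) = Mul(Add(-1, Mul(-1, Mul(Rational(1, 2), Pow(Mul(2, Pow(-3, -1)), -1), Add(-3, Mul(2, Pow(-3, -1)))))), Pow(B, -1)) = Mul(Add(-1, Mul(-1, Mul(Rational(1, 2), Pow(Mul(2, Rational(-1, 3)), -1), Add(-3, Mul(2, Rational(-1, 3)))))), Pow(B, -1)) = Mul(Add(-1, Mul(-1, Mul(Rational(1, 2), Pow(Rational(-2, 3), -1), Add(-3, Rational(-2, 3))))), Pow(B, -1)) = Mul(Add(-1, Mul(-1, Mul(Rational(1, 2), Rational(-3, 2), Rational(-11, 3)))), Pow(B, -1)) = Mul(Add(-1, Mul(-1, Rational(11, 4))), Pow(B, -1)) = Mul(Add(-1, Rational(-11, 4)), Pow(B, -1)) = Mul(Rational(-15, 4), Pow(B, -1)))
Add(148, Mul(q, Function('L')(10))) = Add(148, Mul(-112, Mul(Rational(-15, 4), Pow(10, -1)))) = Add(148, Mul(-112, Mul(Rational(-15, 4), Rational(1, 10)))) = Add(148, Mul(-112, Rational(-3, 8))) = Add(148, 42) = 190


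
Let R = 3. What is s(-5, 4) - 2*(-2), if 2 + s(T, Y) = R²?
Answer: 11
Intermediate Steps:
s(T, Y) = 7 (s(T, Y) = -2 + 3² = -2 + 9 = 7)
s(-5, 4) - 2*(-2) = 7 - 2*(-2) = 7 + 4 = 11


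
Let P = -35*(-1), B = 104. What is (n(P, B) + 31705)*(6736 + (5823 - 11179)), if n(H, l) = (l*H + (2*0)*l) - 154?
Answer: 48563580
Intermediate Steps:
P = 35
n(H, l) = -154 + H*l (n(H, l) = (H*l + 0*l) - 154 = (H*l + 0) - 154 = H*l - 154 = -154 + H*l)
(n(P, B) + 31705)*(6736 + (5823 - 11179)) = ((-154 + 35*104) + 31705)*(6736 + (5823 - 11179)) = ((-154 + 3640) + 31705)*(6736 - 5356) = (3486 + 31705)*1380 = 35191*1380 = 48563580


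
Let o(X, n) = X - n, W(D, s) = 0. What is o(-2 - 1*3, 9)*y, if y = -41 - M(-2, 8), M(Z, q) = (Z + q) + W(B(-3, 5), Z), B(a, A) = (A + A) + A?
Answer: 658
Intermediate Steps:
B(a, A) = 3*A (B(a, A) = 2*A + A = 3*A)
M(Z, q) = Z + q (M(Z, q) = (Z + q) + 0 = Z + q)
y = -47 (y = -41 - (-2 + 8) = -41 - 1*6 = -41 - 6 = -47)
o(-2 - 1*3, 9)*y = ((-2 - 1*3) - 1*9)*(-47) = ((-2 - 3) - 9)*(-47) = (-5 - 9)*(-47) = -14*(-47) = 658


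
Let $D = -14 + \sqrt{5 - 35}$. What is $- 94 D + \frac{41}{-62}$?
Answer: $\frac{81551}{62} - 94 i \sqrt{30} \approx 1315.3 - 514.86 i$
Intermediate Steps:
$D = -14 + i \sqrt{30}$ ($D = -14 + \sqrt{-30} = -14 + i \sqrt{30} \approx -14.0 + 5.4772 i$)
$- 94 D + \frac{41}{-62} = - 94 \left(-14 + i \sqrt{30}\right) + \frac{41}{-62} = \left(1316 - 94 i \sqrt{30}\right) + 41 \left(- \frac{1}{62}\right) = \left(1316 - 94 i \sqrt{30}\right) - \frac{41}{62} = \frac{81551}{62} - 94 i \sqrt{30}$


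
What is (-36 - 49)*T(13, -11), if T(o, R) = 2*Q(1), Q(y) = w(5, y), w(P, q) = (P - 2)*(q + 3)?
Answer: -2040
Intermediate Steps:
w(P, q) = (-2 + P)*(3 + q)
Q(y) = 9 + 3*y (Q(y) = -6 - 2*y + 3*5 + 5*y = -6 - 2*y + 15 + 5*y = 9 + 3*y)
T(o, R) = 24 (T(o, R) = 2*(9 + 3*1) = 2*(9 + 3) = 2*12 = 24)
(-36 - 49)*T(13, -11) = (-36 - 49)*24 = -85*24 = -2040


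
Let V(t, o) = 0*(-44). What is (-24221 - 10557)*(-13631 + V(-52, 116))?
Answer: 474058918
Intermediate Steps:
V(t, o) = 0
(-24221 - 10557)*(-13631 + V(-52, 116)) = (-24221 - 10557)*(-13631 + 0) = -34778*(-13631) = 474058918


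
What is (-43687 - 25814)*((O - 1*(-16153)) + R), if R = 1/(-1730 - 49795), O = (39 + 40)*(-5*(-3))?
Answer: -20696018181983/17175 ≈ -1.2050e+9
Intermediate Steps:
O = 1185 (O = 79*15 = 1185)
R = -1/51525 (R = 1/(-51525) = -1/51525 ≈ -1.9408e-5)
(-43687 - 25814)*((O - 1*(-16153)) + R) = (-43687 - 25814)*((1185 - 1*(-16153)) - 1/51525) = -69501*((1185 + 16153) - 1/51525) = -69501*(17338 - 1/51525) = -69501*893340449/51525 = -20696018181983/17175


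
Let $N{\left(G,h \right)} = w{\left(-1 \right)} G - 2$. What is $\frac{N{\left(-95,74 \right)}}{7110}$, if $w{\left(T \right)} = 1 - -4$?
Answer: $- \frac{53}{790} \approx -0.067089$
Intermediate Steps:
$w{\left(T \right)} = 5$ ($w{\left(T \right)} = 1 + 4 = 5$)
$N{\left(G,h \right)} = -2 + 5 G$ ($N{\left(G,h \right)} = 5 G - 2 = -2 + 5 G$)
$\frac{N{\left(-95,74 \right)}}{7110} = \frac{-2 + 5 \left(-95\right)}{7110} = \left(-2 - 475\right) \frac{1}{7110} = \left(-477\right) \frac{1}{7110} = - \frac{53}{790}$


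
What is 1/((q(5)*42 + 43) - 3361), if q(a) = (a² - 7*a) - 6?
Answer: -1/3990 ≈ -0.00025063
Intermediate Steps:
q(a) = -6 + a² - 7*a
1/((q(5)*42 + 43) - 3361) = 1/(((-6 + 5² - 7*5)*42 + 43) - 3361) = 1/(((-6 + 25 - 35)*42 + 43) - 3361) = 1/((-16*42 + 43) - 3361) = 1/((-672 + 43) - 3361) = 1/(-629 - 3361) = 1/(-3990) = -1/3990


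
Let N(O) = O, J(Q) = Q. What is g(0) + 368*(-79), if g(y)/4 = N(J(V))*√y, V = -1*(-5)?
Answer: -29072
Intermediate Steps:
V = 5
g(y) = 20*√y (g(y) = 4*(5*√y) = 20*√y)
g(0) + 368*(-79) = 20*√0 + 368*(-79) = 20*0 - 29072 = 0 - 29072 = -29072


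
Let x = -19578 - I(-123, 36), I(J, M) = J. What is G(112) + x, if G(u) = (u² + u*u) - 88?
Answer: 5545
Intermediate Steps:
G(u) = -88 + 2*u² (G(u) = (u² + u²) - 88 = 2*u² - 88 = -88 + 2*u²)
x = -19455 (x = -19578 - 1*(-123) = -19578 + 123 = -19455)
G(112) + x = (-88 + 2*112²) - 19455 = (-88 + 2*12544) - 19455 = (-88 + 25088) - 19455 = 25000 - 19455 = 5545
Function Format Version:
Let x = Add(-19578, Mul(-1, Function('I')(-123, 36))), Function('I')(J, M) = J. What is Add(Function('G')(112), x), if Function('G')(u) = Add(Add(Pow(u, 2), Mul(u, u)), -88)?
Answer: 5545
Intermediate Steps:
Function('G')(u) = Add(-88, Mul(2, Pow(u, 2))) (Function('G')(u) = Add(Add(Pow(u, 2), Pow(u, 2)), -88) = Add(Mul(2, Pow(u, 2)), -88) = Add(-88, Mul(2, Pow(u, 2))))
x = -19455 (x = Add(-19578, Mul(-1, -123)) = Add(-19578, 123) = -19455)
Add(Function('G')(112), x) = Add(Add(-88, Mul(2, Pow(112, 2))), -19455) = Add(Add(-88, Mul(2, 12544)), -19455) = Add(Add(-88, 25088), -19455) = Add(25000, -19455) = 5545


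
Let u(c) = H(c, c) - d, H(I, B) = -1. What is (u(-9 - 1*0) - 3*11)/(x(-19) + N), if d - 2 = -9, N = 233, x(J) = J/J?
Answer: -3/26 ≈ -0.11538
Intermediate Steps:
x(J) = 1
d = -7 (d = 2 - 9 = -7)
u(c) = 6 (u(c) = -1 - 1*(-7) = -1 + 7 = 6)
(u(-9 - 1*0) - 3*11)/(x(-19) + N) = (6 - 3*11)/(1 + 233) = (6 - 33)/234 = -27*1/234 = -3/26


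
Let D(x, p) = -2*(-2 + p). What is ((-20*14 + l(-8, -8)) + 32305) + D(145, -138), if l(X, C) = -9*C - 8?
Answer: 32369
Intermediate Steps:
D(x, p) = 4 - 2*p
l(X, C) = -8 - 9*C
((-20*14 + l(-8, -8)) + 32305) + D(145, -138) = ((-20*14 + (-8 - 9*(-8))) + 32305) + (4 - 2*(-138)) = ((-280 + (-8 + 72)) + 32305) + (4 + 276) = ((-280 + 64) + 32305) + 280 = (-216 + 32305) + 280 = 32089 + 280 = 32369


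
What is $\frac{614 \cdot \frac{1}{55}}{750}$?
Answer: $\frac{307}{20625} \approx 0.014885$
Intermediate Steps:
$\frac{614 \cdot \frac{1}{55}}{750} = 614 \cdot \frac{1}{55} \cdot \frac{1}{750} = \frac{614}{55} \cdot \frac{1}{750} = \frac{307}{20625}$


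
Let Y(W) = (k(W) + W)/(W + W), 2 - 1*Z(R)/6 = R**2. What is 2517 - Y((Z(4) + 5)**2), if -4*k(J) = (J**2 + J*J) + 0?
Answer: 16307/4 ≈ 4076.8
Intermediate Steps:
k(J) = -J**2/2 (k(J) = -((J**2 + J*J) + 0)/4 = -((J**2 + J**2) + 0)/4 = -(2*J**2 + 0)/4 = -J**2/2)
Z(R) = 12 - 6*R**2
Y(W) = (W - W**2/2)/(2*W) (Y(W) = (-W**2/2 + W)/(W + W) = (W - W**2/2)/((2*W)) = (W - W**2/2)*(1/(2*W)) = (W - W**2/2)/(2*W))
2517 - Y((Z(4) + 5)**2) = 2517 - (1/2 - ((12 - 6*4**2) + 5)**2/4) = 2517 - (1/2 - ((12 - 6*16) + 5)**2/4) = 2517 - (1/2 - ((12 - 96) + 5)**2/4) = 2517 - (1/2 - (-84 + 5)**2/4) = 2517 - (1/2 - 1/4*(-79)**2) = 2517 - (1/2 - 1/4*6241) = 2517 - (1/2 - 6241/4) = 2517 - 1*(-6239/4) = 2517 + 6239/4 = 16307/4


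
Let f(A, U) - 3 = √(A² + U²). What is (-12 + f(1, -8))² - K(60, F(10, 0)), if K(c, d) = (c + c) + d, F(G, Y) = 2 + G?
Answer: 14 - 18*√65 ≈ -131.12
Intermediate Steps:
K(c, d) = d + 2*c (K(c, d) = 2*c + d = d + 2*c)
f(A, U) = 3 + √(A² + U²)
(-12 + f(1, -8))² - K(60, F(10, 0)) = (-12 + (3 + √(1² + (-8)²)))² - ((2 + 10) + 2*60) = (-12 + (3 + √(1 + 64)))² - (12 + 120) = (-12 + (3 + √65))² - 1*132 = (-9 + √65)² - 132 = -132 + (-9 + √65)²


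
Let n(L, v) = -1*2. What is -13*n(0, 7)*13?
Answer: 338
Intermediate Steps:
n(L, v) = -2
-13*n(0, 7)*13 = -13*(-2)*13 = 26*13 = 338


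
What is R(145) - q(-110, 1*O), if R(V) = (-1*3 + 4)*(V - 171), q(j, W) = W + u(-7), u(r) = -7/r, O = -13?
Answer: -14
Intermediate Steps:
q(j, W) = 1 + W (q(j, W) = W - 7/(-7) = W - 7*(-⅐) = W + 1 = 1 + W)
R(V) = -171 + V (R(V) = (-3 + 4)*(-171 + V) = 1*(-171 + V) = -171 + V)
R(145) - q(-110, 1*O) = (-171 + 145) - (1 + 1*(-13)) = -26 - (1 - 13) = -26 - 1*(-12) = -26 + 12 = -14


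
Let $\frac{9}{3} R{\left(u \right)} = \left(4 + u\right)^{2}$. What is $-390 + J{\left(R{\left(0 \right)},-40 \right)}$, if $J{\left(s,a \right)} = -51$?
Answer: $-441$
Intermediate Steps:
$R{\left(u \right)} = \frac{\left(4 + u\right)^{2}}{3}$
$-390 + J{\left(R{\left(0 \right)},-40 \right)} = -390 - 51 = -441$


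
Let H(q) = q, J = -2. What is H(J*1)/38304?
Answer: -1/19152 ≈ -5.2214e-5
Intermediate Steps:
H(J*1)/38304 = -2*1/38304 = -1/19152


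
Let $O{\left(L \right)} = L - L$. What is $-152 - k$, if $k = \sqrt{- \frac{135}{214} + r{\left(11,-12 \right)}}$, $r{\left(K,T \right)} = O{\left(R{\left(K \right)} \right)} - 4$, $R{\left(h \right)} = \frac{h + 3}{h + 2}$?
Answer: $-152 - \frac{i \sqrt{212074}}{214} \approx -152.0 - 2.1519 i$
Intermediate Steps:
$R{\left(h \right)} = \frac{3 + h}{2 + h}$
$O{\left(L \right)} = 0$
$r{\left(K,T \right)} = -4$ ($r{\left(K,T \right)} = 0 - 4 = -4$)
$k = \frac{i \sqrt{212074}}{214}$ ($k = \sqrt{- \frac{135}{214} - 4} = \sqrt{- \frac{991}{214}} = \frac{i \sqrt{212074}}{214} \approx 2.1519 i$)
$-152 - k = -152 - \frac{i \sqrt{212074}}{214}$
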